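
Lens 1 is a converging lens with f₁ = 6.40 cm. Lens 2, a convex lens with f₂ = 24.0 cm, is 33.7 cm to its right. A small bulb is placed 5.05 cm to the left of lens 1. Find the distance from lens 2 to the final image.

Lens 1: 1/d_i1 = 1/f₁ − 1/d_o1 = 1/(6.40) − 1/(5.05) = -0.04177, so d_i1 = -23.94 cm.
The intermediate image is 23.94 cm to the left of lens 1 (virtual), which is 33.7 − (-23.94) = 57.64 cm to the left of lens 2, so d_o2 = +57.64 cm.
Lens 2: 1/d_i2 = 1/f₂ − 1/d_o2 = 1/(24.0) − 1/(57.64) = 0.02432, so d_i2 = 41.1 cm.
The final image is real, 41.1 cm to the right of lens 2 (overall magnification ≈ -3.4).

41.1 cm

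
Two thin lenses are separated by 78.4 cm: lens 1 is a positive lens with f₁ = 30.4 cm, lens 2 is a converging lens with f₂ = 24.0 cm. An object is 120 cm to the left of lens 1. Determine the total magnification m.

Lens 1: 1/d_i1 = 1/(30.4) − 1/(120) = 0.02456, so d_i1 = 40.71 cm; m₁ = −d_i1/d_o1 = -0.3392.
d_o2 = 78.4 − (40.71) = 37.69 cm.
Lens 2: 1/d_i2 = 1/(24.0) − 1/(37.69) = 0.01513, so d_i2 = 66.07 cm; m₂ = −d_i2/d_o2 = -1.753.
m = m₁·m₂ = (-0.3392)(-1.753) = +0.595.

m = +0.595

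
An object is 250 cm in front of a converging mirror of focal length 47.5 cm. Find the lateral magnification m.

1/d_i = 1/f − 1/d_o = 1/(47.50) − 1/(250) = 0.01705, so d_i = 58.64 cm.
m = −d_i/d_o = −(58.64)/(250) = -0.235.
The image is real, inverted and reduced, in front of the mirror.

m = -0.235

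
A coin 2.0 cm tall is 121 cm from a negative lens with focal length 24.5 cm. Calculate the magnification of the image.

For a negative lens, f = -24.5 cm.
1/d_i = 1/f − 1/d_o = 1/(-24.50) − 1/(121) = -0.04908, so d_i = -20.37 cm.
m = −d_i/d_o = −(-20.37)/(121) = +0.168.
The image is virtual, upright and reduced, on the same side as the object.

m = +0.168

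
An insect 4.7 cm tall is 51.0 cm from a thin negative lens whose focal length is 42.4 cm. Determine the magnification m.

For a negative lens, f = -42.4 cm.
1/d_i = 1/f − 1/d_o = 1/(-42.40) − 1/(51.0) = -0.04319, so d_i = -23.15 cm.
m = −d_i/d_o = −(-23.15)/(51.0) = +0.454.
The image is virtual, upright and reduced, on the same side as the object.

m = +0.454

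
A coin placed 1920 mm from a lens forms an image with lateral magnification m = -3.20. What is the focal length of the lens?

m = −d_i/d_o ⇒ d_i = −m·d_o = −(-3.20)·(1920) = 6144 mm.
1/f = 1/d_o + 1/d_i = 1/(1920) + 1/(6144) = 0.0006836, so f = 1460 mm.
Since f is positive, the lens is converging.

f = 1460 mm (converging)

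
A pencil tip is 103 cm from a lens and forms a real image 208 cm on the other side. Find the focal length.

f = 68.9 cm (converging)

Real image ⇒ d_i = +208 cm.
1/f = 1/d_o + 1/d_i = 1/(103) + 1/(208) = 0.01452, so f = 68.9 cm.
Since f is positive, the lens is converging.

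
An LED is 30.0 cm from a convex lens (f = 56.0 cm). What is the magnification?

m = +2.15

1/d_i = 1/f − 1/d_o = 1/(56.00) − 1/(30.0) = -0.01548, so d_i = -64.62 cm.
m = −d_i/d_o = −(-64.62)/(30.0) = +2.15.
The image is virtual, upright and enlarged, on the same side as the object.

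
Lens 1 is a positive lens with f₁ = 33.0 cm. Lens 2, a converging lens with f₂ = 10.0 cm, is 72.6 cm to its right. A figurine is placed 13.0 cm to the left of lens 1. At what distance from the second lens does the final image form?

11.2 cm

Lens 1: 1/d_i1 = 1/f₁ − 1/d_o1 = 1/(33.0) − 1/(13.0) = -0.04662, so d_i1 = -21.45 cm.
The intermediate image is 21.45 cm to the left of lens 1 (virtual), which is 72.6 − (-21.45) = 94.05 cm to the left of lens 2, so d_o2 = +94.05 cm.
Lens 2: 1/d_i2 = 1/f₂ − 1/d_o2 = 1/(10.0) − 1/(94.05) = 0.08937, so d_i2 = 11.2 cm.
The final image is real, 11.2 cm to the right of lens 2 (overall magnification ≈ -0.20).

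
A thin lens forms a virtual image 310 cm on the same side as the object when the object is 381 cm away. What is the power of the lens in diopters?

Virtual image ⇒ d_i = −310 cm.
1/f = 1/d_o + 1/d_i = 1/(381) + 1/(-310) = -0.0006011 cm⁻¹.
f = -1664 cm = -16.64 m, so P = 1/f = -0.0601 D.

P = -0.0601 D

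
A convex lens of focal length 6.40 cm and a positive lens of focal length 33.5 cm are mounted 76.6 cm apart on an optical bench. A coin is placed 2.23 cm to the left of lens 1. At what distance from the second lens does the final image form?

57.6 cm

Lens 1: 1/d_i1 = 1/f₁ − 1/d_o1 = 1/(6.40) − 1/(2.23) = -0.2922, so d_i1 = -3.423 cm.
The intermediate image is 3.423 cm to the left of lens 1 (virtual), which is 76.6 − (-3.423) = 80.02 cm to the left of lens 2, so d_o2 = +80.02 cm.
Lens 2: 1/d_i2 = 1/f₂ − 1/d_o2 = 1/(33.5) − 1/(80.02) = 0.01735, so d_i2 = 57.6 cm.
The final image is real, 57.6 cm to the right of lens 2 (overall magnification ≈ -1.1).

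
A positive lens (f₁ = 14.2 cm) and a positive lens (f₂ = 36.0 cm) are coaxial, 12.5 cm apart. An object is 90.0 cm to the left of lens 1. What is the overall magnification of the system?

Lens 1: 1/d_i1 = 1/(14.2) − 1/(90.0) = 0.05931, so d_i1 = 16.86 cm; m₁ = −d_i1/d_o1 = -0.1873.
d_o2 = 12.5 − (16.86) = -4.360 cm (virtual object).
Lens 2: 1/d_i2 = 1/(36.0) − 1/(-4.360) = 0.2571, so d_i2 = 3.889 cm; m₂ = −d_i2/d_o2 = +0.8920.
m = m₁·m₂ = (-0.1873)(+0.8920) = -0.167.

m = -0.167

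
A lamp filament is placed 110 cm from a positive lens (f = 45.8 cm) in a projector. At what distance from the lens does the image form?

Lens equation: 1/q = 1/f − 1/p = 1/(45.80) − 1/(110) = 0.02183 − 0.009091 = 0.01274, so q = 78.5 cm.
The image is real, inverted and reduced, on the far side of the lens.

78.5 cm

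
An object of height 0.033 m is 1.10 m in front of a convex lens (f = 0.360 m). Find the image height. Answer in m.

0.0161 m

1/d_i = 1/f − 1/d_o = 1/(0.3600) − 1/(1.10) = 1.869, so d_i = 0.5351 m.
m = −d_i/d_o = -0.4865.
|h_i| = |m|·h_o = 0.4865 × 0.033 = 0.0161 m. The image is real, inverted and reduced, on the far side of the lens.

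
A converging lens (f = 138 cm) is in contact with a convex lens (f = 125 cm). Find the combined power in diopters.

P₁ = 1/f₁ = 1/(1.38 m) = +0.7246 D; P₂ = 1/f₂ = 1/(1.25 m) = +0.8000 D.
For thin lenses in contact, P = P₁ + P₂ = (+0.7246) + (+0.8000) = +1.52 D.

P = +1.52 D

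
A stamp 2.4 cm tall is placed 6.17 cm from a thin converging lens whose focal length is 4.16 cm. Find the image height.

1/d_i = 1/f − 1/d_o = 1/(4.160) − 1/(6.17) = 0.07831, so d_i = 12.77 cm.
m = −d_i/d_o = -2.070.
|h_i| = |m|·h_o = 2.070 × 2.4 = 4.97 cm. The image is real, inverted and enlarged, on the far side of the lens.

4.97 cm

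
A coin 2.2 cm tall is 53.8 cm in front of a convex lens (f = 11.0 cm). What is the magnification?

1/d_i = 1/f − 1/d_o = 1/(11.00) − 1/(53.8) = 0.07232, so d_i = 13.83 cm.
m = −d_i/d_o = −(13.83)/(53.8) = -0.257.
The image is real, inverted and reduced, on the far side of the lens.

m = -0.257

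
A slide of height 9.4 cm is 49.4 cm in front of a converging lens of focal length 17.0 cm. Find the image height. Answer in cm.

4.93 cm

1/d_i = 1/f − 1/d_o = 1/(17.00) − 1/(49.4) = 0.03858, so d_i = 25.92 cm.
m = −d_i/d_o = -0.5247.
|h_i| = |m|·h_o = 0.5247 × 9.4 = 4.93 cm. The image is real, inverted and reduced, on the far side of the lens.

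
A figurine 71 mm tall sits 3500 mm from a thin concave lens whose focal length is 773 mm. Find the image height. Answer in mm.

For a concave lens, f = -773 mm.
1/d_i = 1/f − 1/d_o = 1/(-773.0) − 1/(3500) = -0.001579, so d_i = -633.2 mm.
m = −d_i/d_o = +0.1809.
|h_i| = |m|·h_o = 0.1809 × 71 = 12.8 mm. The image is virtual, upright and reduced, on the same side as the object.

12.8 mm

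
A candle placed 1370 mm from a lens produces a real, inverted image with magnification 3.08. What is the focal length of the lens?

f = 1030 mm (converging)

m = −d_i/d_o ⇒ d_i = −m·d_o = −(-3.08)·(1370) = 4220 mm.
1/f = 1/d_o + 1/d_i = 1/(1370) + 1/(4220) = 0.0009669, so f = 1030 mm.
Since f is positive, the lens is converging.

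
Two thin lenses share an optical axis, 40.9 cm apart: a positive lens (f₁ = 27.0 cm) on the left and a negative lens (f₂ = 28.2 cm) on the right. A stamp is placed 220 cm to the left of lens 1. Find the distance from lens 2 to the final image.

7.45 cm

Lens 1: 1/d_i1 = 1/f₁ − 1/d_o1 = 1/(27.0) − 1/(220) = 0.03249, so d_i1 = 30.78 cm.
The intermediate image is 30.78 cm to the right of lens 1, which is 40.9 − (30.78) = 10.12 cm to the left of lens 2, so d_o2 = +10.12 cm.
Lens 2 is diverging, so f₂ = −28.2 cm.
Lens 2: 1/d_i2 = 1/f₂ − 1/d_o2 = 1/(-28.2) − 1/(10.12) = -0.1343, so d_i2 = -7.45 cm.
The final image is virtual, 7.45 cm to the left of lens 2 (overall magnification ≈ -0.10).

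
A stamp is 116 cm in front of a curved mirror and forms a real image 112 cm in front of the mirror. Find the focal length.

f = 57.0 cm (concave)

Real image ⇒ d_i = +112 cm.
1/f = 1/d_o + 1/d_i = 1/(116) + 1/(112) = 0.01755, so f = 57.0 cm.
Since f is positive, the curved mirror is concave.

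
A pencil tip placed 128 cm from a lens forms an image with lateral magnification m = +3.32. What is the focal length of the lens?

f = 183 cm (converging)

m = −d_i/d_o ⇒ d_i = −m·d_o = −(+3.32)·(128) = -425.0 cm.
1/f = 1/d_o + 1/d_i = 1/(128) + 1/(-425.0) = 0.005460, so f = 183 cm.
Since f is positive, the lens is converging.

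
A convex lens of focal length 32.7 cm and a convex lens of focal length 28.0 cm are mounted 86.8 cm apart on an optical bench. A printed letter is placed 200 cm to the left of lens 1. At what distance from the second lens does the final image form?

Lens 1: 1/d_i1 = 1/f₁ − 1/d_o1 = 1/(32.7) − 1/(200) = 0.02558, so d_i1 = 39.09 cm.
The intermediate image is 39.09 cm to the right of lens 1, which is 86.8 − (39.09) = 47.71 cm to the left of lens 2, so d_o2 = +47.71 cm.
Lens 2: 1/d_i2 = 1/f₂ − 1/d_o2 = 1/(28.0) − 1/(47.71) = 0.01475, so d_i2 = 67.8 cm.
The final image is real, 67.8 cm to the right of lens 2 (overall magnification ≈ 0.28).

67.8 cm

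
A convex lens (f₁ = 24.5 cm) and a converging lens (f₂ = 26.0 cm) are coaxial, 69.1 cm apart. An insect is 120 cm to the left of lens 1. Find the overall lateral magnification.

m = +0.542

Lens 1: 1/d_i1 = 1/(24.5) − 1/(120) = 0.03248, so d_i1 = 30.79 cm; m₁ = −d_i1/d_o1 = -0.2566.
d_o2 = 69.1 − (30.79) = 38.31 cm.
Lens 2: 1/d_i2 = 1/(26.0) − 1/(38.31) = 0.01236, so d_i2 = 80.91 cm; m₂ = −d_i2/d_o2 = -2.112.
m = m₁·m₂ = (-0.2566)(-2.112) = +0.542.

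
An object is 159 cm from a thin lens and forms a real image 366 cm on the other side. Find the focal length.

Real image ⇒ d_i = +366 cm.
1/f = 1/d_o + 1/d_i = 1/(159) + 1/(366) = 0.009022, so f = 111 cm.
Since f is positive, the thin lens is converging.

f = 111 cm (converging)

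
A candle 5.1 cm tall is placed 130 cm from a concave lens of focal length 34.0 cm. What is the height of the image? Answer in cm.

For a concave lens, f = -34.0 cm.
1/d_i = 1/f − 1/d_o = 1/(-34.00) − 1/(130) = -0.03710, so d_i = -26.95 cm.
m = −d_i/d_o = +0.2073.
|h_i| = |m|·h_o = 0.2073 × 5.1 = 1.06 cm. The image is virtual, upright and reduced, on the same side as the object.

1.06 cm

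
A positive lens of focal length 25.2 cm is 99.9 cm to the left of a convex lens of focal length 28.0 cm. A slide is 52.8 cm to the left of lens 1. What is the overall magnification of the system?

Lens 1: 1/d_i1 = 1/(25.2) − 1/(52.8) = 0.02074, so d_i1 = 48.21 cm; m₁ = −d_i1/d_o1 = -0.9131.
d_o2 = 99.9 − (48.21) = 51.69 cm.
Lens 2: 1/d_i2 = 1/(28.0) − 1/(51.69) = 0.01637, so d_i2 = 61.09 cm; m₂ = −d_i2/d_o2 = -1.182.
m = m₁·m₂ = (-0.9131)(-1.182) = +1.08.

m = +1.08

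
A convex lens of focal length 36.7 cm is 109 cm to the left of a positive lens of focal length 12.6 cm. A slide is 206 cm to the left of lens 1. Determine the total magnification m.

Lens 1: 1/d_i1 = 1/(36.7) − 1/(206) = 0.02239, so d_i1 = 44.66 cm; m₁ = −d_i1/d_o1 = -0.2168.
d_o2 = 109 − (44.66) = 64.34 cm.
Lens 2: 1/d_i2 = 1/(12.6) − 1/(64.34) = 0.06382, so d_i2 = 15.67 cm; m₂ = −d_i2/d_o2 = -0.2435.
m = m₁·m₂ = (-0.2168)(-0.2435) = +0.0528.

m = +0.0528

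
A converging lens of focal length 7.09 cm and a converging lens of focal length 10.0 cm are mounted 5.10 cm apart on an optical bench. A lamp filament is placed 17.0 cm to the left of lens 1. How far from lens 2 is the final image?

Lens 1: 1/d_i1 = 1/f₁ − 1/d_o1 = 1/(7.09) − 1/(17.0) = 0.08222, so d_i1 = 12.16 cm.
The intermediate image is 12.16 cm to the right of lens 1, which lies 7.060 cm to the right of lens 2 — a virtual object — so d_o2 = −7.060 cm.
Lens 2: 1/d_i2 = 1/f₂ − 1/d_o2 = 1/(10.0) − 1/(-7.060) = 0.2416, so d_i2 = 4.14 cm.
The final image is real, 4.14 cm to the right of lens 2 (overall magnification ≈ -0.42).

4.14 cm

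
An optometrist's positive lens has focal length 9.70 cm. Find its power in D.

P = +10.3 D

f = 9.70 cm = 0.0970 m.
P = 1/f = 1/(0.0970 m) = +10.3 D.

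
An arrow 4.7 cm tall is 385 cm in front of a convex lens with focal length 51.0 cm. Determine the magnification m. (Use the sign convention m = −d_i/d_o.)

1/d_i = 1/f − 1/d_o = 1/(51.00) − 1/(385) = 0.01701, so d_i = 58.79 cm.
m = −d_i/d_o = −(58.79)/(385) = -0.153.
The image is real, inverted and reduced, on the far side of the lens.

m = -0.153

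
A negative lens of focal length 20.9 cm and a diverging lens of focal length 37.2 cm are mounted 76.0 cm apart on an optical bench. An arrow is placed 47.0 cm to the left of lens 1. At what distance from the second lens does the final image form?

26.4 cm

Lens 1 is diverging, so f₁ = −20.9 cm.
Lens 1: 1/d_i1 = 1/f₁ − 1/d_o1 = 1/(-20.9) − 1/(47.0) = -0.06912, so d_i1 = -14.47 cm.
The intermediate image is 14.47 cm to the left of lens 1 (virtual), which is 76.0 − (-14.47) = 90.47 cm to the left of lens 2, so d_o2 = +90.47 cm.
Lens 2 is diverging, so f₂ = −37.2 cm.
Lens 2: 1/d_i2 = 1/f₂ − 1/d_o2 = 1/(-37.2) − 1/(90.47) = -0.03794, so d_i2 = -26.4 cm.
The final image is virtual, 26.4 cm to the left of lens 2 (overall magnification ≈ 0.090).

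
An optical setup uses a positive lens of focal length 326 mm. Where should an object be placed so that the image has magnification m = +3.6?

235 mm

m = −d_i/d_o ⇒ d_i = −m·d_o.
1/f = 1/d_o + 1/d_i = 1/d_o − 1/(m·d_o) = (1 − 1/m)/d_o, so d_o = f(1 − 1/m) = (326.0)(1 − 1/(+3.6)) = 235 mm.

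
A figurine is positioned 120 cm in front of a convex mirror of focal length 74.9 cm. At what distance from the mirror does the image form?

For a convex mirror, f = -74.9 cm.
Mirror equation: 1/s_i = 1/f − 1/s_o = 1/(-74.90) − 1/(120) = -0.01335 − 0.008333 = -0.02168, so s_i = -46.1 cm.
The image is virtual, upright and reduced, behind the mirror.

46.1 cm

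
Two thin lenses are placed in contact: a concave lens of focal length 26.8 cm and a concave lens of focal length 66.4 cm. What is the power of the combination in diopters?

P = -5.24 D

P₁ = 1/f₁ = 1/(-0.268 m) = -3.731 D; P₂ = 1/f₂ = 1/(-0.664 m) = -1.506 D.
For thin lenses in contact, P = P₁ + P₂ = (-3.731) + (-1.506) = -5.24 D.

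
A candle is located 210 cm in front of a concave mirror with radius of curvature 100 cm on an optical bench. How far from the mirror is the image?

f = R/2 = 100/2 = 50.00 cm.
Mirror equation: 1/s_i = 1/f − 1/s_o = 1/(50.00) − 1/(210) = 0.02000 − 0.004762 = 0.01524, so s_i = 65.6 cm.
The image is real, inverted and reduced, in front of the mirror.

65.6 cm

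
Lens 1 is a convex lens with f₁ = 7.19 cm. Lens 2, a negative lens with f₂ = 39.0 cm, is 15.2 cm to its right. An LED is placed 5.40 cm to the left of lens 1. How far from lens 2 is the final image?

Lens 1: 1/d_i1 = 1/f₁ − 1/d_o1 = 1/(7.19) − 1/(5.40) = -0.04610, so d_i1 = -21.69 cm.
The intermediate image is 21.69 cm to the left of lens 1 (virtual), which is 15.2 − (-21.69) = 36.89 cm to the left of lens 2, so d_o2 = +36.89 cm.
Lens 2 is diverging, so f₂ = −39.0 cm.
Lens 2: 1/d_i2 = 1/f₂ − 1/d_o2 = 1/(-39.0) − 1/(36.89) = -0.05275, so d_i2 = -19.0 cm.
The final image is virtual, 19.0 cm to the left of lens 2 (overall magnification ≈ 2.1).

19.0 cm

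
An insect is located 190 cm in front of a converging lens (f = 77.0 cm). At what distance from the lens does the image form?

129 cm

Thin-lens equation: 1/d_i = 1/f − 1/d_o = 1/(77.00) − 1/(190) = 0.01299 − 0.005263 = 0.007724, so d_i = 129 cm.
The image is real, inverted and reduced, on the far side of the lens.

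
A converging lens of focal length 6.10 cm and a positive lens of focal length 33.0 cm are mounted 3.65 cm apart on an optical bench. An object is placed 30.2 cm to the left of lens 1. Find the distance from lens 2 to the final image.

3.56 cm

Lens 1: 1/d_i1 = 1/f₁ − 1/d_o1 = 1/(6.10) − 1/(30.2) = 0.1308, so d_i1 = 7.644 cm.
The intermediate image is 7.644 cm to the right of lens 1, which lies 3.994 cm to the right of lens 2 — a virtual object — so d_o2 = −3.994 cm.
Lens 2: 1/d_i2 = 1/f₂ − 1/d_o2 = 1/(33.0) − 1/(-3.994) = 0.2807, so d_i2 = 3.56 cm.
The final image is real, 3.56 cm to the right of lens 2 (overall magnification ≈ -0.23).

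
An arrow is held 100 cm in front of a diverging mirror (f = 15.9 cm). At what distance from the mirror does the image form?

13.7 cm

For a diverging mirror, f = -15.9 cm.
Mirror equation: 1/v = 1/f − 1/u = 1/(-15.90) − 1/(100) = -0.06289 − 0.01000 = -0.07289, so v = -13.7 cm.
The image is virtual, upright and reduced, behind the mirror.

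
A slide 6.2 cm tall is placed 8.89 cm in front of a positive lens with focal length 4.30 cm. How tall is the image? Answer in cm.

5.81 cm

1/d_i = 1/f − 1/d_o = 1/(4.300) − 1/(8.89) = 0.1201, so d_i = 8.328 cm.
m = −d_i/d_o = -0.9368.
|h_i| = |m|·h_o = 0.9368 × 6.2 = 5.81 cm. The image is real, inverted and reduced, on the far side of the lens.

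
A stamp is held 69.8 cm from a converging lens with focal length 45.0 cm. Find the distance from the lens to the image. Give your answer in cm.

127 cm

Lens equation: 1/d_i = 1/f − 1/d_o = 1/(45.00) − 1/(69.8) = 0.02222 − 0.01433 = 0.007896, so d_i = 127 cm.
The image is real, inverted and enlarged, on the far side of the lens.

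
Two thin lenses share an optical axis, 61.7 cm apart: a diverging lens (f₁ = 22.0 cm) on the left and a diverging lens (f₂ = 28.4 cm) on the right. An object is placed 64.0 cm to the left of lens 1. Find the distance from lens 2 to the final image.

Lens 1 is diverging, so f₁ = −22.0 cm.
Lens 1: 1/d_i1 = 1/f₁ − 1/d_o1 = 1/(-22.0) − 1/(64.0) = -0.06108, so d_i1 = -16.37 cm.
The intermediate image is 16.37 cm to the left of lens 1 (virtual), which is 61.7 − (-16.37) = 78.07 cm to the left of lens 2, so d_o2 = +78.07 cm.
Lens 2 is diverging, so f₂ = −28.4 cm.
Lens 2: 1/d_i2 = 1/f₂ − 1/d_o2 = 1/(-28.4) − 1/(78.07) = -0.04802, so d_i2 = -20.8 cm.
The final image is virtual, 20.8 cm to the left of lens 2 (overall magnification ≈ 0.068).

20.8 cm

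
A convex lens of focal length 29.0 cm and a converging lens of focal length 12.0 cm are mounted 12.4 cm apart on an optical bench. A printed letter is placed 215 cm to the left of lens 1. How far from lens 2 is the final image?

Lens 1: 1/d_i1 = 1/f₁ − 1/d_o1 = 1/(29.0) − 1/(215) = 0.02983, so d_i1 = 33.52 cm.
The intermediate image is 33.52 cm to the right of lens 1, which lies 21.12 cm to the right of lens 2 — a virtual object — so d_o2 = −21.12 cm.
Lens 2: 1/d_i2 = 1/f₂ − 1/d_o2 = 1/(12.0) − 1/(-21.12) = 0.1307, so d_i2 = 7.65 cm.
The final image is real, 7.65 cm to the right of lens 2 (overall magnification ≈ -0.056).

7.65 cm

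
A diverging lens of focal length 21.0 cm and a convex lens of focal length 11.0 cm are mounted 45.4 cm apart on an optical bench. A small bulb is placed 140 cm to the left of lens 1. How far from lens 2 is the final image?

Lens 1 is diverging, so f₁ = −21.0 cm.
Lens 1: 1/d_i1 = 1/f₁ − 1/d_o1 = 1/(-21.0) − 1/(140) = -0.05476, so d_i1 = -18.26 cm.
The intermediate image is 18.26 cm to the left of lens 1 (virtual), which is 45.4 − (-18.26) = 63.66 cm to the left of lens 2, so d_o2 = +63.66 cm.
Lens 2: 1/d_i2 = 1/f₂ − 1/d_o2 = 1/(11.0) − 1/(63.66) = 0.07520, so d_i2 = 13.3 cm.
The final image is real, 13.3 cm to the right of lens 2 (overall magnification ≈ -0.027).

13.3 cm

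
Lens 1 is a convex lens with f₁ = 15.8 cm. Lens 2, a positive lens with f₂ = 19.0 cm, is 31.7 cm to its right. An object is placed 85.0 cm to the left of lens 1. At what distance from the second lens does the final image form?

34.8 cm

Lens 1: 1/d_i1 = 1/f₁ − 1/d_o1 = 1/(15.8) − 1/(85.0) = 0.05153, so d_i1 = 19.41 cm.
The intermediate image is 19.41 cm to the right of lens 1, which is 31.7 − (19.41) = 12.29 cm to the left of lens 2, so d_o2 = +12.29 cm.
Lens 2: 1/d_i2 = 1/f₂ − 1/d_o2 = 1/(19.0) − 1/(12.29) = -0.02874, so d_i2 = -34.8 cm.
The final image is virtual, 34.8 cm to the left of lens 2 (overall magnification ≈ -0.65).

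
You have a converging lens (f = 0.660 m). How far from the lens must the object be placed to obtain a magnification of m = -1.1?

1.26 m

m = −d_i/d_o ⇒ d_i = −m·d_o.
1/f = 1/d_o + 1/d_i = 1/d_o − 1/(m·d_o) = (1 − 1/m)/d_o, so d_o = f(1 − 1/m) = (0.6600)(1 − 1/(-1.1)) = 1.26 m.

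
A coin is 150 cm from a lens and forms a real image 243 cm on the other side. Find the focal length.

f = 92.7 cm (converging)

Real image ⇒ d_i = +243 cm.
1/f = 1/d_o + 1/d_i = 1/(150) + 1/(243) = 0.01078, so f = 92.7 cm.
Since f is positive, the lens is converging.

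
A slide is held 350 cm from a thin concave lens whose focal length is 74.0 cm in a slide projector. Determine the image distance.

For a concave lens, f = -74.0 cm.
Thin-lens equation: 1/v = 1/f − 1/u = 1/(-74.00) − 1/(350) = -0.01351 − 0.002857 = -0.01637, so v = -61.1 cm.
The image is virtual, upright and reduced, on the same side as the object.

61.1 cm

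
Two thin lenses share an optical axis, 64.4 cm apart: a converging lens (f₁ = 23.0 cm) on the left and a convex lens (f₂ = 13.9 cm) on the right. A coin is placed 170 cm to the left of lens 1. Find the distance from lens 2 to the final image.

Lens 1: 1/d_i1 = 1/f₁ − 1/d_o1 = 1/(23.0) − 1/(170) = 0.03760, so d_i1 = 26.60 cm.
The intermediate image is 26.60 cm to the right of lens 1, which is 64.4 − (26.60) = 37.80 cm to the left of lens 2, so d_o2 = +37.80 cm.
Lens 2: 1/d_i2 = 1/f₂ − 1/d_o2 = 1/(13.9) − 1/(37.80) = 0.04549, so d_i2 = 22.0 cm.
The final image is real, 22.0 cm to the right of lens 2 (overall magnification ≈ 0.091).

22.0 cm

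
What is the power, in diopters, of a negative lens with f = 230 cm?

P = -0.435 D

For a negative lens, f = −230 cm.
f = -230 cm = -2.30 m.
P = 1/f = 1/(-2.30 m) = -0.435 D.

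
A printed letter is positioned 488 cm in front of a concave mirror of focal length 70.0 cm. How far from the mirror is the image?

Mirror equation: 1/s_i = 1/f − 1/s_o = 1/(70.00) − 1/(488) = 0.01429 − 0.002049 = 0.01224, so s_i = 81.7 cm.
The image is real, inverted and reduced, in front of the mirror.

81.7 cm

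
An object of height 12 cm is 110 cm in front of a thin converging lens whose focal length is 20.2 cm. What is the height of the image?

1/d_i = 1/f − 1/d_o = 1/(20.20) − 1/(110) = 0.04041, so d_i = 24.74 cm.
m = −d_i/d_o = -0.2249.
|h_i| = |m|·h_o = 0.2249 × 12 = 2.70 cm. The image is real, inverted and reduced, on the far side of the lens.

2.70 cm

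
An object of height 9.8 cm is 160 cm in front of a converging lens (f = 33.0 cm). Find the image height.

1/d_i = 1/f − 1/d_o = 1/(33.00) − 1/(160) = 0.02405, so d_i = 41.57 cm.
m = −d_i/d_o = -0.2598.
|h_i| = |m|·h_o = 0.2598 × 9.8 = 2.55 cm. The image is real, inverted and reduced, on the far side of the lens.

2.55 cm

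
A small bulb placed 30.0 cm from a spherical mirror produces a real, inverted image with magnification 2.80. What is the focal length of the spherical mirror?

f = 22.1 cm (concave)

m = −d_i/d_o ⇒ d_i = −m·d_o = −(-2.80)·(30.0) = 84.00 cm.
1/f = 1/d_o + 1/d_i = 1/(30.0) + 1/(84.00) = 0.04524, so f = 22.1 cm.
Since f is positive, the spherical mirror is concave.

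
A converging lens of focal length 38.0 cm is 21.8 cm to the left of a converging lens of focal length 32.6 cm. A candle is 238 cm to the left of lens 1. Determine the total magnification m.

m = -0.111

Lens 1: 1/d_i1 = 1/(38.0) − 1/(238) = 0.02211, so d_i1 = 45.22 cm; m₁ = −d_i1/d_o1 = -0.1900.
d_o2 = 21.8 − (45.22) = -23.42 cm (virtual object).
Lens 2: 1/d_i2 = 1/(32.6) − 1/(-23.42) = 0.07337, so d_i2 = 13.63 cm; m₂ = −d_i2/d_o2 = +0.5819.
m = m₁·m₂ = (-0.1900)(+0.5819) = -0.111.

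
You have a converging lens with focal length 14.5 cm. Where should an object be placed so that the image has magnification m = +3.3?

m = −d_i/d_o ⇒ d_i = −m·d_o.
1/f = 1/d_o + 1/d_i = 1/d_o − 1/(m·d_o) = (1 − 1/m)/d_o, so d_o = f(1 − 1/m) = (14.50)(1 − 1/(+3.3)) = 10.1 cm.

10.1 cm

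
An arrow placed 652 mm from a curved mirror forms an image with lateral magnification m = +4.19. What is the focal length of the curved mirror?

f = 856 mm (concave)

m = −d_i/d_o ⇒ d_i = −m·d_o = −(+4.19)·(652) = -2732 mm.
1/f = 1/d_o + 1/d_i = 1/(652) + 1/(-2732) = 0.001168, so f = 856 mm.
Since f is positive, the curved mirror is concave.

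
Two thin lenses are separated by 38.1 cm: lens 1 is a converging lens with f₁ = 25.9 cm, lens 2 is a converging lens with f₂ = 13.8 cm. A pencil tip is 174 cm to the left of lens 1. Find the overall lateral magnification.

m = -0.394

Lens 1: 1/d_i1 = 1/(25.9) − 1/(174) = 0.03286, so d_i1 = 30.43 cm; m₁ = −d_i1/d_o1 = -0.1749.
d_o2 = 38.1 − (30.43) = 7.670 cm.
Lens 2: 1/d_i2 = 1/(13.8) − 1/(7.670) = -0.05791, so d_i2 = -17.27 cm; m₂ = −d_i2/d_o2 = +2.251.
m = m₁·m₂ = (-0.1749)(+2.251) = -0.394.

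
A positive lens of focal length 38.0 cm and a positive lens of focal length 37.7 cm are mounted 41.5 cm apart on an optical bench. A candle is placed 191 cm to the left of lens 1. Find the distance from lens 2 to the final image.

5.13 cm

Lens 1: 1/d_i1 = 1/f₁ − 1/d_o1 = 1/(38.0) − 1/(191) = 0.02108, so d_i1 = 47.44 cm.
The intermediate image is 47.44 cm to the right of lens 1, which lies 5.940 cm to the right of lens 2 — a virtual object — so d_o2 = −5.940 cm.
Lens 2: 1/d_i2 = 1/f₂ − 1/d_o2 = 1/(37.7) − 1/(-5.940) = 0.1949, so d_i2 = 5.13 cm.
The final image is real, 5.13 cm to the right of lens 2 (overall magnification ≈ -0.21).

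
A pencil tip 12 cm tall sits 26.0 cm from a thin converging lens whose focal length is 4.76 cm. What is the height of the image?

1/d_i = 1/f − 1/d_o = 1/(4.760) − 1/(26.0) = 0.1716, so d_i = 5.827 cm.
m = −d_i/d_o = -0.2241.
|h_i| = |m|·h_o = 0.2241 × 12 = 2.69 cm. The image is real, inverted and reduced, on the far side of the lens.

2.69 cm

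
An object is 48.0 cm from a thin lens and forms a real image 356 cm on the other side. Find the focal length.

Real image ⇒ d_i = +356 cm.
1/f = 1/d_o + 1/d_i = 1/(48.0) + 1/(356) = 0.02364, so f = 42.3 cm.
Since f is positive, the thin lens is converging.

f = 42.3 cm (converging)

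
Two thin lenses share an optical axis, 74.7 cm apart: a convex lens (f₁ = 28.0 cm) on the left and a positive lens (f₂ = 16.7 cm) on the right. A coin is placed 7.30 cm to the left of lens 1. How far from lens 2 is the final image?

20.8 cm

Lens 1: 1/d_i1 = 1/f₁ − 1/d_o1 = 1/(28.0) − 1/(7.30) = -0.1013, so d_i1 = -9.874 cm.
The intermediate image is 9.874 cm to the left of lens 1 (virtual), which is 74.7 − (-9.874) = 84.57 cm to the left of lens 2, so d_o2 = +84.57 cm.
Lens 2: 1/d_i2 = 1/f₂ − 1/d_o2 = 1/(16.7) − 1/(84.57) = 0.04806, so d_i2 = 20.8 cm.
The final image is real, 20.8 cm to the right of lens 2 (overall magnification ≈ -0.33).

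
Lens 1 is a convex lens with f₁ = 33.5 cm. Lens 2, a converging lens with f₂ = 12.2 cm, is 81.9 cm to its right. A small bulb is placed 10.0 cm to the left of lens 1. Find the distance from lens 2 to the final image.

Lens 1: 1/d_i1 = 1/f₁ − 1/d_o1 = 1/(33.5) − 1/(10.0) = -0.07015, so d_i1 = -14.26 cm.
The intermediate image is 14.26 cm to the left of lens 1 (virtual), which is 81.9 − (-14.26) = 96.16 cm to the left of lens 2, so d_o2 = +96.16 cm.
Lens 2: 1/d_i2 = 1/f₂ − 1/d_o2 = 1/(12.2) − 1/(96.16) = 0.07157, so d_i2 = 14.0 cm.
The final image is real, 14.0 cm to the right of lens 2 (overall magnification ≈ -0.21).

14.0 cm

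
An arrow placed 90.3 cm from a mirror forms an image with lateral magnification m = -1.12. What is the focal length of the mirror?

m = −d_i/d_o ⇒ d_i = −m·d_o = −(-1.12)·(90.3) = 101.1 cm.
1/f = 1/d_o + 1/d_i = 1/(90.3) + 1/(101.1) = 0.02097, so f = 47.7 cm.
Since f is positive, the mirror is concave.

f = 47.7 cm (concave)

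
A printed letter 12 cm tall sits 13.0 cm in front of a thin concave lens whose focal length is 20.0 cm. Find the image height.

7.27 cm

For a concave lens, f = -20.0 cm.
1/d_i = 1/f − 1/d_o = 1/(-20.00) − 1/(13.0) = -0.1269, so d_i = -7.879 cm.
m = −d_i/d_o = +0.6061.
|h_i| = |m|·h_o = 0.6061 × 12 = 7.27 cm. The image is virtual, upright and reduced, on the same side as the object.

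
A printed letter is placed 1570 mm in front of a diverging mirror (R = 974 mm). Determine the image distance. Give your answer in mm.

f = R/2 = 974/2 = 487.0 mm; for a diverging mirror, f = -487.0 mm.
Mirror equation: 1/v = 1/f − 1/u = 1/(-487.0) − 1/(1570) = -0.002053 − 0.0006369 = -0.002690, so v = -372 mm.
The image is virtual, upright and reduced, behind the mirror.

372 mm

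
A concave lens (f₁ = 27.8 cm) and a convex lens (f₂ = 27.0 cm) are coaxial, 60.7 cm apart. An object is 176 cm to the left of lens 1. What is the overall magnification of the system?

f₁ = −27.8 cm (diverging).
Lens 1: 1/d_i1 = 1/(-27.8) − 1/(176) = -0.04165, so d_i1 = -24.01 cm; m₁ = −d_i1/d_o1 = +0.1364.
d_o2 = 60.7 − (-24.01) = 84.71 cm.
Lens 2: 1/d_i2 = 1/(27.0) − 1/(84.71) = 0.02523, so d_i2 = 39.63 cm; m₂ = −d_i2/d_o2 = -0.4679.
m = m₁·m₂ = (+0.1364)(-0.4679) = -0.0638.

m = -0.0638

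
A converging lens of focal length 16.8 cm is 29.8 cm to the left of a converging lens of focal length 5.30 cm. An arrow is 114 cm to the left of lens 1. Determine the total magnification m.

m = +0.191

Lens 1: 1/d_i1 = 1/(16.8) − 1/(114) = 0.05075, so d_i1 = 19.70 cm; m₁ = −d_i1/d_o1 = -0.1728.
d_o2 = 29.8 − (19.70) = 10.10 cm.
Lens 2: 1/d_i2 = 1/(5.30) − 1/(10.10) = 0.08967, so d_i2 = 11.15 cm; m₂ = −d_i2/d_o2 = -1.104.
m = m₁·m₂ = (-0.1728)(-1.104) = +0.191.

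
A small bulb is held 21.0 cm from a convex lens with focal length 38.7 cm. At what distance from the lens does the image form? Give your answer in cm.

Thin-lens equation: 1/q = 1/f − 1/p = 1/(38.70) − 1/(21.0) = 0.02584 − 0.04762 = -0.02178, so q = -45.9 cm.
The image is virtual, upright and enlarged, on the same side as the object.

45.9 cm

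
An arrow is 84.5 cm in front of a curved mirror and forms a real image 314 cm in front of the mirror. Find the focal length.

f = 66.6 cm (concave)

Real image ⇒ d_i = +314 cm.
1/f = 1/d_o + 1/d_i = 1/(84.5) + 1/(314) = 0.01502, so f = 66.6 cm.
Since f is positive, the curved mirror is concave.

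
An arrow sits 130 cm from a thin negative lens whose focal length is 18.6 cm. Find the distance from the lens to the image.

For a negative lens, f = -18.6 cm.
Thin-lens equation: 1/v = 1/f − 1/u = 1/(-18.60) − 1/(130) = -0.05376 − 0.007692 = -0.06146, so v = -16.3 cm.
The image is virtual, upright and reduced, on the same side as the object.

16.3 cm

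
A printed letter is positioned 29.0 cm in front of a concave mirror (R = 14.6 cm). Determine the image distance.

f = R/2 = 14.6/2 = 7.300 cm.
Mirror equation: 1/d_i = 1/f − 1/d_o = 1/(7.300) − 1/(29.0) = 0.1370 − 0.03448 = 0.1025, so d_i = 9.76 cm.
The image is real, inverted and reduced, in front of the mirror.

9.76 cm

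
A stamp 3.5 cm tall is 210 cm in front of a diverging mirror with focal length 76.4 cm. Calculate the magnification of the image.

m = +0.267

For a diverging mirror, f = -76.4 cm.
1/d_i = 1/f − 1/d_o = 1/(-76.40) − 1/(210) = -0.01785, so d_i = -56.02 cm.
m = −d_i/d_o = −(-56.02)/(210) = +0.267.
The image is virtual, upright and reduced, behind the mirror.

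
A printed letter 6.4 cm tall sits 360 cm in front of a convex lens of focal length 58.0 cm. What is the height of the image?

1.23 cm

1/d_i = 1/f − 1/d_o = 1/(58.00) − 1/(360) = 0.01446, so d_i = 69.14 cm.
m = −d_i/d_o = -0.1921.
|h_i| = |m|·h_o = 0.1921 × 6.4 = 1.23 cm. The image is real, inverted and reduced, on the far side of the lens.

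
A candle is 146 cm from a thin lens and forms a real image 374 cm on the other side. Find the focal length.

Real image ⇒ d_i = +374 cm.
1/f = 1/d_o + 1/d_i = 1/(146) + 1/(374) = 0.009523, so f = 105 cm.
Since f is positive, the thin lens is converging.

f = 105 cm (converging)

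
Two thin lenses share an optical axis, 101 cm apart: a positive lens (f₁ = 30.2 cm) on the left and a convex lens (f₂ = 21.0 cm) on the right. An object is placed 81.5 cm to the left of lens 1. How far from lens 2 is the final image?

34.8 cm

Lens 1: 1/d_i1 = 1/f₁ − 1/d_o1 = 1/(30.2) − 1/(81.5) = 0.02084, so d_i1 = 47.98 cm.
The intermediate image is 47.98 cm to the right of lens 1, which is 101 − (47.98) = 53.02 cm to the left of lens 2, so d_o2 = +53.02 cm.
Lens 2: 1/d_i2 = 1/f₂ − 1/d_o2 = 1/(21.0) − 1/(53.02) = 0.02876, so d_i2 = 34.8 cm.
The final image is real, 34.8 cm to the right of lens 2 (overall magnification ≈ 0.39).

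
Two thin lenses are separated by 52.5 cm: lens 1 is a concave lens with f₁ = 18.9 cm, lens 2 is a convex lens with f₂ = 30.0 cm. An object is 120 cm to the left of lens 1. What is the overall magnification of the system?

m = -0.105

f₁ = −18.9 cm (diverging).
Lens 1: 1/d_i1 = 1/(-18.9) − 1/(120) = -0.06124, so d_i1 = -16.33 cm; m₁ = −d_i1/d_o1 = +0.1361.
d_o2 = 52.5 − (-16.33) = 68.83 cm.
Lens 2: 1/d_i2 = 1/(30.0) − 1/(68.83) = 0.01880, so d_i2 = 53.18 cm; m₂ = −d_i2/d_o2 = -0.7726.
m = m₁·m₂ = (+0.1361)(-0.7726) = -0.105.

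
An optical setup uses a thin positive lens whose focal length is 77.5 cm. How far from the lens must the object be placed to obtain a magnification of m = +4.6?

m = −d_i/d_o ⇒ d_i = −m·d_o.
1/f = 1/d_o + 1/d_i = 1/d_o − 1/(m·d_o) = (1 − 1/m)/d_o, so d_o = f(1 − 1/m) = (77.50)(1 − 1/(+4.6)) = 60.7 cm.

60.7 cm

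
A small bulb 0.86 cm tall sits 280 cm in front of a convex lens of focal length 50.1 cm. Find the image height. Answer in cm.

0.187 cm

1/d_i = 1/f − 1/d_o = 1/(50.10) − 1/(280) = 0.01639, so d_i = 61.02 cm.
m = −d_i/d_o = -0.2179.
|h_i| = |m|·h_o = 0.2179 × 0.86 = 0.187 cm. The image is real, inverted and reduced, on the far side of the lens.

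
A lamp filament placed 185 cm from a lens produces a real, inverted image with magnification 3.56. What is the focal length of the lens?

m = −d_i/d_o ⇒ d_i = −m·d_o = −(-3.56)·(185) = 658.6 cm.
1/f = 1/d_o + 1/d_i = 1/(185) + 1/(658.6) = 0.006924, so f = 144 cm.
Since f is positive, the lens is converging.

f = 144 cm (converging)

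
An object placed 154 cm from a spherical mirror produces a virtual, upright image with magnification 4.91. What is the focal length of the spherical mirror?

m = −d_i/d_o ⇒ d_i = −m·d_o = −(+4.91)·(154) = -756.1 cm.
1/f = 1/d_o + 1/d_i = 1/(154) + 1/(-756.1) = 0.005171, so f = 193 cm.
Since f is positive, the spherical mirror is concave.

f = 193 cm (concave)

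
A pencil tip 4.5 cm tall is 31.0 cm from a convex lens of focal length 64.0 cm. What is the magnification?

1/d_i = 1/f − 1/d_o = 1/(64.00) − 1/(31.0) = -0.01663, so d_i = -60.12 cm.
m = −d_i/d_o = −(-60.12)/(31.0) = +1.94.
The image is virtual, upright and enlarged, on the same side as the object.

m = +1.94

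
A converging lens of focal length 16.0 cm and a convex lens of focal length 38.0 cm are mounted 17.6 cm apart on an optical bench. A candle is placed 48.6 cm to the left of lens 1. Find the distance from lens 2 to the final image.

5.37 cm

Lens 1: 1/d_i1 = 1/f₁ − 1/d_o1 = 1/(16.0) − 1/(48.6) = 0.04192, so d_i1 = 23.85 cm.
The intermediate image is 23.85 cm to the right of lens 1, which lies 6.250 cm to the right of lens 2 — a virtual object — so d_o2 = −6.250 cm.
Lens 2: 1/d_i2 = 1/f₂ − 1/d_o2 = 1/(38.0) − 1/(-6.250) = 0.1863, so d_i2 = 5.37 cm.
The final image is real, 5.37 cm to the right of lens 2 (overall magnification ≈ -0.42).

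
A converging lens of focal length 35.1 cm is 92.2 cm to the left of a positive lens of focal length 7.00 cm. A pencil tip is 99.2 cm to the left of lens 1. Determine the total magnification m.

Lens 1: 1/d_i1 = 1/(35.1) − 1/(99.2) = 0.01841, so d_i1 = 54.32 cm; m₁ = −d_i1/d_o1 = -0.5476.
d_o2 = 92.2 − (54.32) = 37.88 cm.
Lens 2: 1/d_i2 = 1/(7.00) − 1/(37.88) = 0.1165, so d_i2 = 8.587 cm; m₂ = −d_i2/d_o2 = -0.2267.
m = m₁·m₂ = (-0.5476)(-0.2267) = +0.124.

m = +0.124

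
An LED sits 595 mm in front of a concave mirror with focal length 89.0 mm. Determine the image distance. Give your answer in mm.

105 mm

Mirror equation: 1/v = 1/f − 1/u = 1/(89.00) − 1/(595) = 0.01124 − 0.001681 = 0.009555, so v = 105 mm.
The image is real, inverted and reduced, in front of the mirror.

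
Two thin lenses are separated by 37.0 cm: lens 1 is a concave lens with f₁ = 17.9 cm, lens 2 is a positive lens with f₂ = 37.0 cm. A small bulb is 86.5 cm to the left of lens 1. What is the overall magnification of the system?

m = -0.428

f₁ = −17.9 cm (diverging).
Lens 1: 1/d_i1 = 1/(-17.9) − 1/(86.5) = -0.06743, so d_i1 = -14.83 cm; m₁ = −d_i1/d_o1 = +0.1714.
d_o2 = 37.0 − (-14.83) = 51.83 cm.
Lens 2: 1/d_i2 = 1/(37.0) − 1/(51.83) = 0.007733, so d_i2 = 129.3 cm; m₂ = −d_i2/d_o2 = -2.495.
m = m₁·m₂ = (+0.1714)(-2.495) = -0.428.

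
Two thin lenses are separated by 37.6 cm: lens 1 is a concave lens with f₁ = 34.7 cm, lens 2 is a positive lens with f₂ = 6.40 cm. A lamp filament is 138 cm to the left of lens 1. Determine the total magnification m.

f₁ = −34.7 cm (diverging).
Lens 1: 1/d_i1 = 1/(-34.7) − 1/(138) = -0.03606, so d_i1 = -27.73 cm; m₁ = −d_i1/d_o1 = +0.2009.
d_o2 = 37.6 − (-27.73) = 65.33 cm.
Lens 2: 1/d_i2 = 1/(6.40) − 1/(65.33) = 0.1409, so d_i2 = 7.095 cm; m₂ = −d_i2/d_o2 = -0.1086.
m = m₁·m₂ = (+0.2009)(-0.1086) = -0.0218.

m = -0.0218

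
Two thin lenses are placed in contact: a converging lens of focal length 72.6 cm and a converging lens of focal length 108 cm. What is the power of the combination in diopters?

P = +2.30 D

P₁ = 1/f₁ = 1/(0.726 m) = +1.377 D; P₂ = 1/f₂ = 1/(1.08 m) = +0.9259 D.
For thin lenses in contact, P = P₁ + P₂ = (+1.377) + (+0.9259) = +2.30 D.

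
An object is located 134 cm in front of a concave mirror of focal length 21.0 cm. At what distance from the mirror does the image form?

Mirror equation: 1/v = 1/f − 1/u = 1/(21.00) − 1/(134) = 0.04762 − 0.007463 = 0.04016, so v = 24.9 cm.
The image is real, inverted and reduced, in front of the mirror.

24.9 cm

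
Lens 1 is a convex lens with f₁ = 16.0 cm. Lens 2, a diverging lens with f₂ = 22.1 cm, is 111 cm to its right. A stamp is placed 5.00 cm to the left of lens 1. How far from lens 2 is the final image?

Lens 1: 1/d_i1 = 1/f₁ − 1/d_o1 = 1/(16.0) − 1/(5.00) = -0.1375, so d_i1 = -7.273 cm.
The intermediate image is 7.273 cm to the left of lens 1 (virtual), which is 111 − (-7.273) = 118.3 cm to the left of lens 2, so d_o2 = +118.3 cm.
Lens 2 is diverging, so f₂ = −22.1 cm.
Lens 2: 1/d_i2 = 1/f₂ − 1/d_o2 = 1/(-22.1) − 1/(118.3) = -0.05370, so d_i2 = -18.6 cm.
The final image is virtual, 18.6 cm to the left of lens 2 (overall magnification ≈ 0.23).

18.6 cm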